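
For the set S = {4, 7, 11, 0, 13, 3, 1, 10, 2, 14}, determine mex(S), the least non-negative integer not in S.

5

The values 0, 1, 2, 3, 4 are all present; 5 is the first non-negative integer missing from the set.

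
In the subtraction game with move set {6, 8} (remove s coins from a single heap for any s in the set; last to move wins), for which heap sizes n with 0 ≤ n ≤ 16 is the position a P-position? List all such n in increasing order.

Grundy values for subtraction set {6, 8}:
k:     0  1  2  3  4  5  6  7  8  9 10 11 12 13 14 15 16
g(k):  0  0  0  0  0  0  1  1  1  1  1  1  2  2  0  0  0
The P-positions (g = 0) in 0..16 are 0, 1, 2, 3, 4, 5, 14, 15, 16.

0, 1, 2, 3, 4, 5, 14, 15, 16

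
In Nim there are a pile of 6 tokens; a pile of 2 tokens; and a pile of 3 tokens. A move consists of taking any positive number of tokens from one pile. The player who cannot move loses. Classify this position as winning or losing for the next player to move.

Winning position

Compute the nim-sum pairwise:
6 XOR 2 = 4
4 XOR 3 = 7
The nim-sum is 7 ≠ 0, so this is an N-position: the player to move can win.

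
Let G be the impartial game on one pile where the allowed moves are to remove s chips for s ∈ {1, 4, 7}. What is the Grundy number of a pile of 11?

Build the Grundy sequence with g(k) = mex{g(k−s) : s ∈ {1, 4, 7}, s ≤ k}:
g(0) = mex{} = 0
g(1) = mex{0} = 1
g(2) = mex{1} = 0
g(3) = mex{0} = 1
g(4) = mex{0,1} = 2
g(5) = mex{1,2} = 0
g(6) = mex{0} = 1
g(7) = mex{0,1} = 2
g(8) = mex{1,2} = 0
g(9) = mex{0} = 1
g(10) = mex{1} = 0
g(11) = mex{0,2} = 1
So g(11) = 1.

1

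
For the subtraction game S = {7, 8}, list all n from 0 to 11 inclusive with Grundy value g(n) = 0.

0, 1, 2, 3, 4, 5, 6

Compute g(0), g(1), … for moves {7, 8}:
k:     0  1  2  3  4  5  6  7  8  9 10 11
g(k):  0  0  0  0  0  0  0  1  1  1  1  1
The P-positions (g = 0) in 0..11 are 0, 1, 2, 3, 4, 5, 6.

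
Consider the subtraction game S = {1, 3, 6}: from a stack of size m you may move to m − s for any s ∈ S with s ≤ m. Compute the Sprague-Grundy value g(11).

0

Grundy values for subtraction set {1, 3, 6}:
g(0) = mex{} = 0
g(1) = mex{0} = 1
g(2) = mex{1} = 0
g(3) = mex{0} = 1
g(4) = mex{1} = 0
g(5) = mex{0} = 1
g(6) = mex{0,1} = 2
g(7) = mex{0,1,2} = 3
g(8) = mex{0,1,3} = 2
g(9) = mex{1,2} = 0
g(10) = mex{0,3} = 1
g(11) = mex{1,2} = 0
So g(11) = 0.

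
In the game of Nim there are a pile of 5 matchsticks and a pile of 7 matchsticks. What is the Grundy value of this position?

2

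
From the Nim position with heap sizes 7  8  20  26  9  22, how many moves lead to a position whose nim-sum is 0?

3

Compute the nim-sum pairwise:
7 ⊕ 8 = 15
15 ⊕ 20 = 27
27 ⊕ 26 = 1
1 ⊕ 9 = 8
8 ⊕ 22 = 30
The overall nim-sum is X = 30. A heap of size p has a winning move iff p XOR X < p (reduce it to p XOR X).
  7: 7 XOR 30 = 25 ≥ 7 — no move.
  8: 8 XOR 30 = 22 ≥ 8 — no move.
  20: 20 XOR 30 = 10 < 20 — winning move (to 10).
  26: 26 XOR 30 = 4 < 26 — winning move (to 4).
  9: 9 XOR 30 = 23 ≥ 9 — no move.
  22: 22 XOR 30 = 8 < 22 — winning move (to 8).
That gives 3 winning moves.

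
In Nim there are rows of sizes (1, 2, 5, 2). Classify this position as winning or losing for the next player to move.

Winning position

In binary:
  001  (1)
  010  (2)
  101  (5)
  010  (2)
  ---
  100  (4)
The nim-sum is 4 ≠ 0, so this is an N-position: the player to move can win.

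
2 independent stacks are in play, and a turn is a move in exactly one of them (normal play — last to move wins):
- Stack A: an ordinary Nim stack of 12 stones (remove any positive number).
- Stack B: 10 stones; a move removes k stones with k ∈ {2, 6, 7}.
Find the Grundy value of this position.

Stack A is a plain Nim stack of size 12, so its Grundy value is 12.
For stack B, compute g(0), g(1), … with moves {2, 6, 7}:
k:     0  1  2  3  4  5  6  7  8  9 10
g(k):  0  0  1  1  0  0  1  1  2  0  3
So g(10) = 3.
By the Sprague-Grundy theorem, the Grundy value of a sum of independent games is the XOR of the component values.
Combined value = 12 ⊕ 3 = 15.

15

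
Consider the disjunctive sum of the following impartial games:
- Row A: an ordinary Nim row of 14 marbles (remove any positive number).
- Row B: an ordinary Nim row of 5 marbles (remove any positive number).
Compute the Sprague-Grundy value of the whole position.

11

Row A is a plain Nim row of size 14, so its Grundy value is 14.
Row B is a plain Nim row of size 5, so its Grundy value is 5.
The value of a disjunctive sum is the nim-sum of the parts.
Combined value = 14 XOR 5 = 11.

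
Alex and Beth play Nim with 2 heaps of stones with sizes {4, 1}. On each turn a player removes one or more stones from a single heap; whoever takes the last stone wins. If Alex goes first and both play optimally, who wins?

Nim-sum: 4 ⊕ 1 = 5.
The nim-sum is 5 ≠ 0, so this is an N-position: the player to move can win; Alex has a winning move.

Alex wins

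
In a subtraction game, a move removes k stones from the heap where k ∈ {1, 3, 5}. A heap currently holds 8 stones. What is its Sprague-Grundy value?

0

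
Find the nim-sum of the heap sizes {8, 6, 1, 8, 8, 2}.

13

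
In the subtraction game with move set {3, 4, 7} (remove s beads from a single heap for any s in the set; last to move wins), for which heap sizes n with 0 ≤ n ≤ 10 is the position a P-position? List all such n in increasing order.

Build the Grundy sequence with g(k) = mex{g(k−s) : s ∈ {3, 4, 7}, s ≤ k}:
g(0) = mex{} = 0
g(1) = mex{} = 0
g(2) = mex{} = 0
g(3) = mex{0} = 1
g(4) = mex{0} = 1
g(5) = mex{0} = 1
g(6) = mex{0,1} = 2
g(7) = mex{0,1} = 2
g(8) = mex{0,1} = 2
g(9) = mex{0,1,2} = 3
g(10) = mex{1,2} = 0
The P-positions (g = 0) in 0..10 are 0, 1, 2, 10.

0, 1, 2, 10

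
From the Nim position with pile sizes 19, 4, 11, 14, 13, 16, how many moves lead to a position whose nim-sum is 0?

In binary:
  10011  (19)
  00100  (4)
  01011  (11)
  01110  (14)
  01101  (13)
  10000  (16)
  -----
  01111  (15)
The overall nim-sum is X = 15. A pile of size p has a winning move iff p XOR X < p (reduce it to p XOR X).
  19: 19 XOR 15 = 28 ≥ 19 — no move.
  4: 4 XOR 15 = 11 ≥ 4 — no move.
  11: 11 XOR 15 = 4 < 11 — winning move (to 4).
  14: 14 XOR 15 = 1 < 14 — winning move (to 1).
  13: 13 XOR 15 = 2 < 13 — winning move (to 2).
  16: 16 XOR 15 = 31 ≥ 16 — no move.
That gives 3 winning moves.

3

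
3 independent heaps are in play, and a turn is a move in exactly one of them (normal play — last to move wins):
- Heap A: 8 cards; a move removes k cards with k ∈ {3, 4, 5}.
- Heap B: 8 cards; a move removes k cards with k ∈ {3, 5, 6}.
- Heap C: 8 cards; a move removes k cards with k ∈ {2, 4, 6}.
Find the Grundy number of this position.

2

Grundy values for heap A (subtraction set {3, 4, 5}):
g(0) = mex{} = 0
g(1) = mex{} = 0
g(2) = mex{} = 0
g(3) = mex{0} = 1
g(4) = mex{0} = 1
g(5) = mex{0} = 1
g(6) = mex{0,1} = 2
g(7) = mex{0,1} = 2
g(8) = mex{1} = 0
So g(8) = 0.
For heap B, compute g(0), g(1), … with moves {3, 5, 6}:
g(0) = mex{} = 0
g(1) = mex{} = 0
g(2) = mex{} = 0
g(3) = mex{0} = 1
g(4) = mex{0} = 1
g(5) = mex{0} = 1
g(6) = mex{0,1} = 2
g(7) = mex{0,1} = 2
g(8) = mex{0,1} = 2
So g(8) = 2.
Grundy values for heap C (subtraction set {2, 4, 6}):
k:     0  1  2  3  4  5  6  7  8
g(k):  0  0  1  1  2  2  3  3  0
So g(8) = 0.
The value of a disjunctive sum is the nim-sum of the parts.
Combined value = 0 XOR 2 XOR 0 = 2.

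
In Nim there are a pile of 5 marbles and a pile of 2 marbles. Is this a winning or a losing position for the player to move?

Compute the nim-sum pairwise:
5 ^ 2 = 7
The nim-sum is 7 ≠ 0, so this is an N-position: the player to move can win.

Winning position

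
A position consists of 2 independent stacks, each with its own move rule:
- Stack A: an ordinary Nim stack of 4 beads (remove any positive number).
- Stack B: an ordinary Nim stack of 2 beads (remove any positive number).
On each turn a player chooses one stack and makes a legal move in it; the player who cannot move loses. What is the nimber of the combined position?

6

Stack A is a plain Nim stack of size 4, so its Grundy value is 4.
Stack B is a plain Nim stack of size 2, so its Grundy value is 2.
By the Sprague-Grundy theorem, the Grundy value of a sum of independent games is the XOR of the component values.
Combined value = 4 ⊕ 2 = 6.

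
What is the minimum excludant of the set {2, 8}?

0

0 is not in the set, so the mex is 0.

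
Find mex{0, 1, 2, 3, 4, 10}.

5

The values 0, 1, 2, 3, 4 are all present; 5 is the first non-negative integer missing from the set.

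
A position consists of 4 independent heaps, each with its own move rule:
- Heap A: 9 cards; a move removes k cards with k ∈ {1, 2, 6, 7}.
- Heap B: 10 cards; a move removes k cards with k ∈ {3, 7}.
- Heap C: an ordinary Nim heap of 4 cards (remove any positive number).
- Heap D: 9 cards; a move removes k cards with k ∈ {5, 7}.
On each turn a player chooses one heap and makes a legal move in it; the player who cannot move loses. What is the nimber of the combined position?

4

Build the Grundy sequence for heap A with g(k) = mex{g(k−s) : s ∈ {1, 2, 6, 7}, s ≤ k}:
g(0) = mex{} = 0
g(1) = mex{0} = 1
g(2) = mex{0,1} = 2
g(3) = mex{1,2} = 0
g(4) = mex{0,2} = 1
g(5) = mex{0,1} = 2
g(6) = mex{0,1,2} = 3
g(7) = mex{0,1,2,3} = 4
g(8) = mex{1,2,3,4} = 0
g(9) = mex{0,2,4} = 1
So g(9) = 1.
Grundy values for heap B (subtraction set {3, 7}):
g(0) = mex{} = 0
g(1) = mex{} = 0
g(2) = mex{} = 0
g(3) = mex{0} = 1
g(4) = mex{0} = 1
g(5) = mex{0} = 1
g(6) = mex{1} = 0
g(7) = mex{0,1} = 2
g(8) = mex{0,1} = 2
g(9) = mex{0} = 1
g(10) = mex{1,2} = 0
So g(10) = 0.
Heap C is a plain Nim heap of size 4, so its Grundy value is 4.
Grundy values for heap D (subtraction set {5, 7}):
g(0) = mex{} = 0
g(1) = mex{} = 0
g(2) = mex{} = 0
g(3) = mex{} = 0
g(4) = mex{} = 0
g(5) = mex{0} = 1
g(6) = mex{0} = 1
g(7) = mex{0} = 1
g(8) = mex{0} = 1
g(9) = mex{0} = 1
So g(9) = 1.
By the Sprague-Grundy theorem, the Grundy value of a sum of independent games is the XOR of the component values.
Combined value = 1 XOR 0 XOR 4 XOR 1 = 4.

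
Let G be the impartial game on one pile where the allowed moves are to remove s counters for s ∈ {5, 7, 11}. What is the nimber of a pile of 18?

0

Grundy values for subtraction set {5, 7, 11}:
k:     0  1  2  3  4  5  6  7  8  9 10 11 12 13 14 15 16 17 18
g(k):  0  0  0  0  0  1  1  1  1  1  2  2  2  2  2  3  0  0  0
So g(18) = 0.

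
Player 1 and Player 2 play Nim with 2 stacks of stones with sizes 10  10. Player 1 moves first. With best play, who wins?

Player 2 wins

Nim-sum: 10 ⊕ 10 = 0.
The nim-sum is 0, so this is a P-position: the player to move is in a losing position under optimal play; Player 1 is about to move from it and so loses — Player 2 wins.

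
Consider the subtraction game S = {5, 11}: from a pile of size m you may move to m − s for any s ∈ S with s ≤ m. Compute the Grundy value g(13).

2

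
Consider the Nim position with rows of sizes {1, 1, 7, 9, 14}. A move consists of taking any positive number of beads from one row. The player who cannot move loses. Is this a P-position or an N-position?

P-position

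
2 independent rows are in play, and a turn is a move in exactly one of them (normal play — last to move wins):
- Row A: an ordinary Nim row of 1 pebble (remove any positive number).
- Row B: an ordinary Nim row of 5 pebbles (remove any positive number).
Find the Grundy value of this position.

Row A is a plain Nim row of size 1, so its Grundy value is 1.
Row B is a plain Nim row of size 5, so its Grundy value is 5.
The value of a disjunctive sum is the nim-sum of the parts.
Combined value = 1 ⊕ 5 = 4.

4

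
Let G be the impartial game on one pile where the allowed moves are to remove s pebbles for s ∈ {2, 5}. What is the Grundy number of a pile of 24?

Build the Grundy sequence with g(k) = mex{g(k−s) : s ∈ {2, 5}, s ≤ k}:
k:     0  1  2  3  4  5  6  7  8  9 10 11 12 13 14 15 16 17 18 19 20 21 22 23 24
g(k):  0  0  1  1  0  2  1  0  0  1  1  0  2  1  0  0  1  1  0  2  1  0  0  1  1
So g(24) = 1.

1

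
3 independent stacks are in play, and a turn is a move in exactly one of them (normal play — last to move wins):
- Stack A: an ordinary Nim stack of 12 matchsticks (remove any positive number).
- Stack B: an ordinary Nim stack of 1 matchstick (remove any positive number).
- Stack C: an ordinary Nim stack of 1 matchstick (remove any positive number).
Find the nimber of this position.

Stack A is a plain Nim stack of size 12, so its Grundy value is 12.
Stack B is a plain Nim stack of size 1, so its Grundy value is 1.
Stack C is a plain Nim stack of size 1, so its Grundy value is 1.
The value of a disjunctive sum is the nim-sum of the parts.
Combined value = 12 ⊕ 1 ⊕ 1 = 12.

12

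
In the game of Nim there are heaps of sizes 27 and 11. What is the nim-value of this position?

16

Nim-sum: 27 XOR 11 = 16.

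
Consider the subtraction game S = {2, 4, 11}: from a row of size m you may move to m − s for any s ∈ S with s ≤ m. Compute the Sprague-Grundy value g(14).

0

Grundy values for subtraction set {2, 4, 11}:
g(0) = mex{} = 0
g(1) = mex{} = 0
g(2) = mex{0} = 1
g(3) = mex{0} = 1
g(4) = mex{0,1} = 2
g(5) = mex{0,1} = 2
g(6) = mex{1,2} = 0
g(7) = mex{1,2} = 0
g(8) = mex{0,2} = 1
g(9) = mex{0,2} = 1
g(10) = mex{0,1} = 2
g(11) = mex{0,1} = 2
g(12) = mex{0,1,2} = 3
g(13) = mex{1,2} = 0
g(14) = mex{1,2,3} = 0
So g(14) = 0.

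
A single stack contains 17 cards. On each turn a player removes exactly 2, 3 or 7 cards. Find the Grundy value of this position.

1

Build the Grundy sequence with g(k) = mex{g(k−s) : s ∈ {2, 3, 7}, s ≤ k}:
k:     0  1  2  3  4  5  6  7  8  9 10 11 12 13 14 15 16 17
g(k):  0  0  1  1  2  0  0  1  1  2  0  0  1  1  2  0  0  1
So g(17) = 1.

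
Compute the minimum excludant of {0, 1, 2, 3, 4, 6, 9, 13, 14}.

5

The values 0, 1, 2, 3, 4 are all present; 5 is the first non-negative integer missing from the set.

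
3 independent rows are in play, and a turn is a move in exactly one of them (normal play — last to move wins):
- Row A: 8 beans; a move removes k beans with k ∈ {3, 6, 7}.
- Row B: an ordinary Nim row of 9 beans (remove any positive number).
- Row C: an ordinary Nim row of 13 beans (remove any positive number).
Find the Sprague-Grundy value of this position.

Build the Grundy sequence for row A with g(k) = mex{g(k−s) : s ∈ {3, 6, 7}, s ≤ k}:
k:     0  1  2  3  4  5  6  7  8
g(k):  0  0  0  1  1  1  2  2  2
So g(8) = 2.
Row B is a plain Nim row of size 9, so its Grundy value is 9.
Row C is a plain Nim row of size 13, so its Grundy value is 13.
The value of a disjunctive sum is the nim-sum of the parts.
Combined value = 2 XOR 9 XOR 13 = 6.

6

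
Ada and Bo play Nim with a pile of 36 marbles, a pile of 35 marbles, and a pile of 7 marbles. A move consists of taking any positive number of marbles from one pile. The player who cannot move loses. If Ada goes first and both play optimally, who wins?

In binary:
  100100  (36)
  100011  (35)
  000111  (7)
  ------
  000000  (0)
The nim-sum is 0, so this is a P-position: the player to move is in a losing position under optimal play; Ada is about to move from it and so loses — Bo wins.

Bo wins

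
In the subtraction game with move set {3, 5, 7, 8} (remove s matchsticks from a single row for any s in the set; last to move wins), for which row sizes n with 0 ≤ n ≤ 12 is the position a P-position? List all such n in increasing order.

0, 1, 2, 11, 12

Build the Grundy sequence with g(k) = mex{g(k−s) : s ∈ {3, 5, 7, 8}, s ≤ k}:
g(0) = mex{} = 0
g(1) = mex{} = 0
g(2) = mex{} = 0
g(3) = mex{0} = 1
g(4) = mex{0} = 1
g(5) = mex{0} = 1
g(6) = mex{0,1} = 2
g(7) = mex{0,1} = 2
g(8) = mex{0,1} = 2
g(9) = mex{0,1,2} = 3
g(10) = mex{0,1,2} = 3
g(11) = mex{1,2} = 0
g(12) = mex{1,2,3} = 0
The P-positions (g = 0) in 0..12 are 0, 1, 2, 11, 12.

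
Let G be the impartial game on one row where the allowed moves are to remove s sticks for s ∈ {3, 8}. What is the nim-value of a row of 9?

1

Build the Grundy sequence with g(k) = mex{g(k−s) : s ∈ {3, 8}, s ≤ k}:
g(0) = mex{} = 0
g(1) = mex{} = 0
g(2) = mex{} = 0
g(3) = mex{0} = 1
g(4) = mex{0} = 1
g(5) = mex{0} = 1
g(6) = mex{1} = 0
g(7) = mex{1} = 0
g(8) = mex{0,1} = 2
g(9) = mex{0} = 1
So g(9) = 1.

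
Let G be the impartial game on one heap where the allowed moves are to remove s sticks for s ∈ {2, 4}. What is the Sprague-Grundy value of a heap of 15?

Compute g(0), g(1), … for moves {2, 4}:
k:     0  1  2  3  4  5  6  7  8  9 10 11 12 13 14 15
g(k):  0  0  1  1  2  2  0  0  1  1  2  2  0  0  1  1
So g(15) = 1.

1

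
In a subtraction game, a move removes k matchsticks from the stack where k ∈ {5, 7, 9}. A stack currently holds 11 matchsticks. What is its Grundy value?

2

Compute g(0), g(1), … for moves {5, 7, 9}:
k:     0  1  2  3  4  5  6  7  8  9 10 11
g(k):  0  0  0  0  0  1  1  1  1  1  2  2
So g(11) = 2.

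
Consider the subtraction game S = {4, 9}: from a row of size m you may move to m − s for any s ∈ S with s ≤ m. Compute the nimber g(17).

Build the Grundy sequence with g(k) = mex{g(k−s) : s ∈ {4, 9}, s ≤ k}:
k:     0  1  2  3  4  5  6  7  8  9 10 11 12 13 14 15 16 17
g(k):  0  0  0  0  1  1  1  1  0  2  2  2  1  0  0  0  0  1
So g(17) = 1.

1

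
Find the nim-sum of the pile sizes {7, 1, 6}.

In binary:
  111  (7)
  001  (1)
  110  (6)
  ---
  000  (0)

0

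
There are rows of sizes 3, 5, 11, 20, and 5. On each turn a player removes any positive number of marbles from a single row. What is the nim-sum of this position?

28

Compute the nim-sum pairwise:
3 ⊕ 5 = 6
6 ⊕ 11 = 13
13 ⊕ 20 = 25
25 ⊕ 5 = 28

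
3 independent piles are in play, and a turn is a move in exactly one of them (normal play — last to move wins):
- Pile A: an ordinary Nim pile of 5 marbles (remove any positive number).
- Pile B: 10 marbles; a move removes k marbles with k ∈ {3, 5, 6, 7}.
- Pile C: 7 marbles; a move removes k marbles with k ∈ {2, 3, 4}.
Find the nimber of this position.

Pile A is a plain Nim pile of size 5, so its Grundy value is 5.
Grundy values for pile B (subtraction set {3, 5, 6, 7}):
g(0) = mex{} = 0
g(1) = mex{} = 0
g(2) = mex{} = 0
g(3) = mex{0} = 1
g(4) = mex{0} = 1
g(5) = mex{0} = 1
g(6) = mex{0,1} = 2
g(7) = mex{0,1} = 2
g(8) = mex{0,1} = 2
g(9) = mex{0,1,2} = 3
g(10) = mex{1,2} = 0
So g(10) = 0.
For pile C, compute g(0), g(1), … with moves {2, 3, 4}:
k:     0  1  2  3  4  5  6  7
g(k):  0  0  1  1  2  2  0  0
So g(7) = 0.
By the Sprague-Grundy theorem, the Grundy value of a sum of independent games is the XOR of the component values.
Combined value = 5 XOR 0 XOR 0 = 5.

5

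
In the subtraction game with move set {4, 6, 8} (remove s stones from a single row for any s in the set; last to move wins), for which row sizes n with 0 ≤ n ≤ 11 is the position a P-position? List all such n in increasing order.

0, 1, 2, 3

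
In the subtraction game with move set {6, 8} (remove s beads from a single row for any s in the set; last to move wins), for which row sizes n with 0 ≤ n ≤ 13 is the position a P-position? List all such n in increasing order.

0, 1, 2, 3, 4, 5

Grundy values for subtraction set {6, 8}:
k:     0  1  2  3  4  5  6  7  8  9 10 11 12 13
g(k):  0  0  0  0  0  0  1  1  1  1  1  1  2  2
The P-positions (g = 0) in 0..13 are 0, 1, 2, 3, 4, 5.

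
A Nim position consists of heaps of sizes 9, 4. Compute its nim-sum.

Nim-sum: 9 ⊕ 4 = 13.

13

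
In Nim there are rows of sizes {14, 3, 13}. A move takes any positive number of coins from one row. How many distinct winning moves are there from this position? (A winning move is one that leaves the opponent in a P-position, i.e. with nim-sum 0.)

Compute the nim-sum pairwise:
14 ⊕ 3 = 13
13 ⊕ 13 = 0
The nim-sum is already 0, so every move leaves a nonzero nim-sum — there are no winning moves.

0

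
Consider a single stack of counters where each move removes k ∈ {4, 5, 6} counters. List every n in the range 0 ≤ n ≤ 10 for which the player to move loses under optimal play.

0, 1, 2, 3, 10

Grundy values for subtraction set {4, 5, 6}:
g(0) = mex{} = 0
g(1) = mex{} = 0
g(2) = mex{} = 0
g(3) = mex{} = 0
g(4) = mex{0} = 1
g(5) = mex{0} = 1
g(6) = mex{0} = 1
g(7) = mex{0} = 1
g(8) = mex{0,1} = 2
g(9) = mex{0,1} = 2
g(10) = mex{1} = 0
The P-positions (g = 0) in 0..10 are 0, 1, 2, 3, 10.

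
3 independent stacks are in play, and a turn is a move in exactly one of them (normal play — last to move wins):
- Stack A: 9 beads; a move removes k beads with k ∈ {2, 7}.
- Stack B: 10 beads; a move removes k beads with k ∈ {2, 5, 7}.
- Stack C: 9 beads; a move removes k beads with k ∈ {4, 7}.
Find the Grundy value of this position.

Grundy values for stack A (subtraction set {2, 7}):
k:     0  1  2  3  4  5  6  7  8  9
g(k):  0  0  1  1  0  0  1  1  2  0
So g(9) = 0.
Build the Grundy sequence for stack B with g(k) = mex{g(k−s) : s ∈ {2, 5, 7}, s ≤ k}:
k:     0  1  2  3  4  5  6  7  8  9 10
g(k):  0  0  1  1  0  2  1  3  2  2  0
So g(10) = 0.
Grundy values for stack C (subtraction set {4, 7}):
g(0) = mex{} = 0
g(1) = mex{} = 0
g(2) = mex{} = 0
g(3) = mex{} = 0
g(4) = mex{0} = 1
g(5) = mex{0} = 1
g(6) = mex{0} = 1
g(7) = mex{0} = 1
g(8) = mex{0,1} = 2
g(9) = mex{0,1} = 2
So g(9) = 2.
By the Sprague-Grundy theorem, the Grundy value of a sum of independent games is the XOR of the component values.
Combined value = 0 ⊕ 0 ⊕ 2 = 2.

2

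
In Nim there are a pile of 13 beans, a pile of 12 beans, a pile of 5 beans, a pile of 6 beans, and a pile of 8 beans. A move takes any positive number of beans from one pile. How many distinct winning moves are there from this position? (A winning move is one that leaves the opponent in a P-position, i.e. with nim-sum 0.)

3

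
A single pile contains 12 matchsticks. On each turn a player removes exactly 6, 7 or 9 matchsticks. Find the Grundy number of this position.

2

Build the Grundy sequence with g(k) = mex{g(k−s) : s ∈ {6, 7, 9}, s ≤ k}:
g(0) = mex{} = 0
g(1) = mex{} = 0
g(2) = mex{} = 0
g(3) = mex{} = 0
g(4) = mex{} = 0
g(5) = mex{} = 0
g(6) = mex{0} = 1
g(7) = mex{0} = 1
g(8) = mex{0} = 1
g(9) = mex{0} = 1
g(10) = mex{0} = 1
g(11) = mex{0} = 1
g(12) = mex{0,1} = 2
So g(12) = 2.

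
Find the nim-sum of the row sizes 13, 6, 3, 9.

1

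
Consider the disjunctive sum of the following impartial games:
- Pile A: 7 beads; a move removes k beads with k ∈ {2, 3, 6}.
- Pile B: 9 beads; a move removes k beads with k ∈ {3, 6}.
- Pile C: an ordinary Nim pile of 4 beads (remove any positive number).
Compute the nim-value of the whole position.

5

Grundy values for pile A (subtraction set {2, 3, 6}):
g(0) = mex{} = 0
g(1) = mex{} = 0
g(2) = mex{0} = 1
g(3) = mex{0} = 1
g(4) = mex{0,1} = 2
g(5) = mex{1} = 0
g(6) = mex{0,1,2} = 3
g(7) = mex{0,2} = 1
So g(7) = 1.
For pile B, compute g(0), g(1), … with moves {3, 6}:
k:     0  1  2  3  4  5  6  7  8  9
g(k):  0  0  0  1  1  1  2  2  2  0
So g(9) = 0.
Pile C is a plain Nim pile of size 4, so its Grundy value is 4.
The value of a disjunctive sum is the nim-sum of the parts.
Combined value = 1 XOR 0 XOR 4 = 5.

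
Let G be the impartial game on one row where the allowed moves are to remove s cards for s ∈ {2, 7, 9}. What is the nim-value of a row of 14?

3

Build the Grundy sequence with g(k) = mex{g(k−s) : s ∈ {2, 7, 9}, s ≤ k}:
k:     0  1  2  3  4  5  6  7  8  9 10 11 12 13 14
g(k):  0  0  1  1  0  0  1  1  2  2  3  3  2  2  3
So g(14) = 3.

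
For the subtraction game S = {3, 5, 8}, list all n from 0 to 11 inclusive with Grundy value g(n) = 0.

Build the Grundy sequence with g(k) = mex{g(k−s) : s ∈ {3, 5, 8}, s ≤ k}:
k:     0  1  2  3  4  5  6  7  8  9 10 11
g(k):  0  0  0  1  1  1  2  2  2  3  3  0
The P-positions (g = 0) in 0..11 are 0, 1, 2, 11.

0, 1, 2, 11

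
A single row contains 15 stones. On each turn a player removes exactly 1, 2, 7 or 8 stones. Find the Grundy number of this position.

0

Build the Grundy sequence with g(k) = mex{g(k−s) : s ∈ {1, 2, 7, 8}, s ≤ k}:
k:     0  1  2  3  4  5  6  7  8  9 10 11 12 13 14 15
g(k):  0  1  2  0  1  2  0  1  2  0  1  2  0  1  2  0
So g(15) = 0.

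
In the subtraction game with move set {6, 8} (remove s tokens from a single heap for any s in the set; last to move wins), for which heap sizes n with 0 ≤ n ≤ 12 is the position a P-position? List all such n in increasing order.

0, 1, 2, 3, 4, 5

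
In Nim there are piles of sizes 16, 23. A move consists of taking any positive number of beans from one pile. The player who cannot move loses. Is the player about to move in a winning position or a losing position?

Compute the nim-sum pairwise:
16 ⊕ 23 = 7
The nim-sum is 7 ≠ 0, so this is an N-position: the player to move can win.

Winning position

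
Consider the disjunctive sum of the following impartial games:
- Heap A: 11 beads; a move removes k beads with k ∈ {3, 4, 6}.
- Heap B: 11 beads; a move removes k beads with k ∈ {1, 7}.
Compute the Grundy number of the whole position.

1

Build the Grundy sequence for heap A with g(k) = mex{g(k−s) : s ∈ {3, 4, 6}, s ≤ k}:
g(0) = mex{} = 0
g(1) = mex{} = 0
g(2) = mex{} = 0
g(3) = mex{0} = 1
g(4) = mex{0} = 1
g(5) = mex{0} = 1
g(6) = mex{0,1} = 2
g(7) = mex{0,1} = 2
g(8) = mex{0,1} = 2
g(9) = mex{1,2} = 0
g(10) = mex{1,2} = 0
g(11) = mex{1,2} = 0
So g(11) = 0.
Build the Grundy sequence for heap B with g(k) = mex{g(k−s) : s ∈ {1, 7}, s ≤ k}:
g(0) = mex{} = 0
g(1) = mex{0} = 1
g(2) = mex{1} = 0
g(3) = mex{0} = 1
g(4) = mex{1} = 0
g(5) = mex{0} = 1
g(6) = mex{1} = 0
g(7) = mex{0} = 1
g(8) = mex{1} = 0
g(9) = mex{0} = 1
g(10) = mex{1} = 0
g(11) = mex{0} = 1
So g(11) = 1.
The value of a disjunctive sum is the nim-sum of the parts.
Combined value = 0 ⊕ 1 = 1.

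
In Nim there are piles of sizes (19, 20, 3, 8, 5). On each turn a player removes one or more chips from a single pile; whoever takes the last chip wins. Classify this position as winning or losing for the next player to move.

Winning position

Nim-sum: 19 ^ 20 ^ 3 ^ 8 ^ 5 = 9.
The nim-sum is 9 ≠ 0, so this is an N-position: the player to move can win.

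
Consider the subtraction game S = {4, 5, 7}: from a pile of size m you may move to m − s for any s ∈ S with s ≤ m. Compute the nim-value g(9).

2

Build the Grundy sequence with g(k) = mex{g(k−s) : s ∈ {4, 5, 7}, s ≤ k}:
g(0) = mex{} = 0
g(1) = mex{} = 0
g(2) = mex{} = 0
g(3) = mex{} = 0
g(4) = mex{0} = 1
g(5) = mex{0} = 1
g(6) = mex{0} = 1
g(7) = mex{0} = 1
g(8) = mex{0,1} = 2
g(9) = mex{0,1} = 2
So g(9) = 2.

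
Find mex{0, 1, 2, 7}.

The values 0, 1, 2 are all present; 3 is the first non-negative integer missing from the set.

3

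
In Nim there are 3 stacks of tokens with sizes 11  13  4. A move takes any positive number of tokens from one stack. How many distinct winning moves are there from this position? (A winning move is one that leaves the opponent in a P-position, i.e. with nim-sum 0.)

Compute the nim-sum pairwise:
11 ^ 13 = 6
6 ^ 4 = 2
The overall nim-sum is X = 2. A stack of size p has a winning move iff p XOR X < p (reduce it to p XOR X).
  11: 11 XOR 2 = 9 < 11 — winning move (to 9).
  13: 13 XOR 2 = 15 ≥ 13 — no move.
  4: 4 XOR 2 = 6 ≥ 4 — no move.
That gives 1 winning move.

1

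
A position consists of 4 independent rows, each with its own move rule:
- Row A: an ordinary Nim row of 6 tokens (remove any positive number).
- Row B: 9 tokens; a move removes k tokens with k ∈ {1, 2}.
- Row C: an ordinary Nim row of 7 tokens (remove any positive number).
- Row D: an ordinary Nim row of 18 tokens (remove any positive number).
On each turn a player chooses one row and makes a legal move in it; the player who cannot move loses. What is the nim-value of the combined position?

19

Row A is a plain Nim row of size 6, so its Grundy value is 6.
Grundy values for row B (subtraction set {1, 2}):
k:     0  1  2  3  4  5  6  7  8  9
g(k):  0  1  2  0  1  2  0  1  2  0
So g(9) = 0.
Row C is a plain Nim row of size 7, so its Grundy value is 7.
Row D is a plain Nim row of size 18, so its Grundy value is 18.
By the Sprague-Grundy theorem, the Grundy value of a sum of independent games is the XOR of the component values.
Combined value = 6 ⊕ 0 ⊕ 7 ⊕ 18 = 19.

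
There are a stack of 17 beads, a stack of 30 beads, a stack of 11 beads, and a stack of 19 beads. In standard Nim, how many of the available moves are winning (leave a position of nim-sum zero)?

Bitwise XOR of the heap sizes:
  10001  (17)
  11110  (30)
  01011  (11)
  10011  (19)
  -----
  10111  (23)
The overall nim-sum is X = 23. A stack of size p has a winning move iff p XOR X < p (reduce it to p XOR X).
  17: 17 XOR 23 = 6 < 17 — winning move (to 6).
  30: 30 XOR 23 = 9 < 30 — winning move (to 9).
  11: 11 XOR 23 = 28 ≥ 11 — no move.
  19: 19 XOR 23 = 4 < 19 — winning move (to 4).
That gives 3 winning moves.

3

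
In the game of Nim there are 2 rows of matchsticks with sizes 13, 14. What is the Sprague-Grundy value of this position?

3

Nim-sum: 13 ^ 14 = 3.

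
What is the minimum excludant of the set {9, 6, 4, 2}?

0

0 is not in the set, so the mex is 0.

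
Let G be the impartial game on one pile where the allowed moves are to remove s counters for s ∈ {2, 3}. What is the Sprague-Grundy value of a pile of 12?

1

Grundy values for subtraction set {2, 3}:
k:     0  1  2  3  4  5  6  7  8  9 10 11 12
g(k):  0  0  1  1  2  0  0  1  1  2  0  0  1
So g(12) = 1.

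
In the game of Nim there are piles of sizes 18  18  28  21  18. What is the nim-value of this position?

Compute the nim-sum pairwise:
18 ⊕ 18 = 0
0 ⊕ 28 = 28
28 ⊕ 21 = 9
9 ⊕ 18 = 27

27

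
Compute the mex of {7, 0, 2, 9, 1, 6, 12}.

The values 0, 1, 2 are all present; 3 is the first non-negative integer missing from the set.

3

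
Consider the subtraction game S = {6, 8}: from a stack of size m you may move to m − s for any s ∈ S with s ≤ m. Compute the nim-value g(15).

Compute g(0), g(1), … for moves {6, 8}:
k:     0  1  2  3  4  5  6  7  8  9 10 11 12 13 14 15
g(k):  0  0  0  0  0  0  1  1  1  1  1  1  2  2  0  0
So g(15) = 0.

0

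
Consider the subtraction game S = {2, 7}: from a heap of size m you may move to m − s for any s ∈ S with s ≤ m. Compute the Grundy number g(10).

0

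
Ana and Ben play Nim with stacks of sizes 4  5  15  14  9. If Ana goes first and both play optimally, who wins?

Ana wins

Compute the nim-sum pairwise:
4 XOR 5 = 1
1 XOR 15 = 14
14 XOR 14 = 0
0 XOR 9 = 9
The nim-sum is 9 ≠ 0, so this is an N-position: the player to move can win; Ana has a winning move.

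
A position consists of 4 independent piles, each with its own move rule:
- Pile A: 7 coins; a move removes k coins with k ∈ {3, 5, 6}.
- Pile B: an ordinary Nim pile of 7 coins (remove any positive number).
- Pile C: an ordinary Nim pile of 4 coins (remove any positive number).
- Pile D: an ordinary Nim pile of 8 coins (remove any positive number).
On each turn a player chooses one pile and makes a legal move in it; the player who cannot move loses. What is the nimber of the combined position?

9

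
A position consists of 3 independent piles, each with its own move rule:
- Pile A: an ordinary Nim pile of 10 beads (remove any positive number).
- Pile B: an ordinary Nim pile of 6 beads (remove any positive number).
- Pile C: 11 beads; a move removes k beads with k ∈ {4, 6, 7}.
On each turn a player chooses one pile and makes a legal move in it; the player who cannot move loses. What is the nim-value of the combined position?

12

Pile A is a plain Nim pile of size 10, so its Grundy value is 10.
Pile B is a plain Nim pile of size 6, so its Grundy value is 6.
For pile C, compute g(0), g(1), … with moves {4, 6, 7}:
g(0) = mex{} = 0
g(1) = mex{} = 0
g(2) = mex{} = 0
g(3) = mex{} = 0
g(4) = mex{0} = 1
g(5) = mex{0} = 1
g(6) = mex{0} = 1
g(7) = mex{0} = 1
g(8) = mex{0,1} = 2
g(9) = mex{0,1} = 2
g(10) = mex{0,1} = 2
g(11) = mex{1} = 0
So g(11) = 0.
By the Sprague-Grundy theorem, the Grundy value of a sum of independent games is the XOR of the component values.
Combined value = 10 XOR 6 XOR 0 = 12.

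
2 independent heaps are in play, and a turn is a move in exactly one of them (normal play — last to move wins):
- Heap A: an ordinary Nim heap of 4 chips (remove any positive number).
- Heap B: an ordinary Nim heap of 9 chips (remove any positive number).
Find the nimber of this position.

13

Heap A is a plain Nim heap of size 4, so its Grundy value is 4.
Heap B is a plain Nim heap of size 9, so its Grundy value is 9.
The value of a disjunctive sum is the nim-sum of the parts.
Combined value = 4 ⊕ 9 = 13.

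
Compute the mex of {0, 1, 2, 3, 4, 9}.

5

The values 0, 1, 2, 3, 4 are all present; 5 is the first non-negative integer missing from the set.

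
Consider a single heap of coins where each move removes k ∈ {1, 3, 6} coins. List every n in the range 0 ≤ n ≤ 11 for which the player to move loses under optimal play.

0, 2, 4, 9, 11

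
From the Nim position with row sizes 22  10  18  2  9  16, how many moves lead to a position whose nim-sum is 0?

3

Write each in binary and XOR column by column:
  10110  (22)
  01010  (10)
  10010  (18)
  00010  (2)
  01001  (9)
  10000  (16)
  -----
  10101  (21)
The overall nim-sum is X = 21. A row of size p has a winning move iff p XOR X < p (reduce it to p XOR X).
  22: 22 XOR 21 = 3 < 22 — winning move (to 3).
  10: 10 XOR 21 = 31 ≥ 10 — no move.
  18: 18 XOR 21 = 7 < 18 — winning move (to 7).
  2: 2 XOR 21 = 23 ≥ 2 — no move.
  9: 9 XOR 21 = 28 ≥ 9 — no move.
  16: 16 XOR 21 = 5 < 16 — winning move (to 5).
That gives 3 winning moves.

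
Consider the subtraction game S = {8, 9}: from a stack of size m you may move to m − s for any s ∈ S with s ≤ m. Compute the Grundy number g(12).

1

Compute g(0), g(1), … for moves {8, 9}:
k:     0  1  2  3  4  5  6  7  8  9 10 11 12
g(k):  0  0  0  0  0  0  0  0  1  1  1  1  1
So g(12) = 1.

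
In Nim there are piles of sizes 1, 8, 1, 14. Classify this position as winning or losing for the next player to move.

Compute the nim-sum pairwise:
1 ^ 8 = 9
9 ^ 1 = 8
8 ^ 14 = 6
The nim-sum is 6 ≠ 0, so this is an N-position: the player to move can win.

Winning position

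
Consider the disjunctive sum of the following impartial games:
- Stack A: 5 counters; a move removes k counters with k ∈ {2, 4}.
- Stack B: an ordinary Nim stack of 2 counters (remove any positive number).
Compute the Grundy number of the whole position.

Grundy values for stack A (subtraction set {2, 4}):
g(0) = mex{} = 0
g(1) = mex{} = 0
g(2) = mex{0} = 1
g(3) = mex{0} = 1
g(4) = mex{0,1} = 2
g(5) = mex{0,1} = 2
So g(5) = 2.
Stack B is a plain Nim stack of size 2, so its Grundy value is 2.
The value of a disjunctive sum is the nim-sum of the parts.
Combined value = 2 XOR 2 = 0.

0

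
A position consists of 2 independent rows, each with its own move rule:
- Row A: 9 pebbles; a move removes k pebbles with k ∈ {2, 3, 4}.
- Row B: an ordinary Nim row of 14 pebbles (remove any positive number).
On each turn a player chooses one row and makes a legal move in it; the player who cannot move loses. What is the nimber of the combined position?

15

Grundy values for row A (subtraction set {2, 3, 4}):
g(0) = mex{} = 0
g(1) = mex{} = 0
g(2) = mex{0} = 1
g(3) = mex{0} = 1
g(4) = mex{0,1} = 2
g(5) = mex{0,1} = 2
g(6) = mex{1,2} = 0
g(7) = mex{1,2} = 0
g(8) = mex{0,2} = 1
g(9) = mex{0,2} = 1
So g(9) = 1.
Row B is a plain Nim row of size 14, so its Grundy value is 14.
By the Sprague-Grundy theorem, the Grundy value of a sum of independent games is the XOR of the component values.
Combined value = 1 XOR 14 = 15.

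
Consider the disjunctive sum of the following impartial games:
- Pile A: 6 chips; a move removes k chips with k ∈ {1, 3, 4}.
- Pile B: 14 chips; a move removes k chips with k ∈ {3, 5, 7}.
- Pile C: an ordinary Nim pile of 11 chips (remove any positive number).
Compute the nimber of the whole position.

8

For pile A, compute g(0), g(1), … with moves {1, 3, 4}:
g(0) = mex{} = 0
g(1) = mex{0} = 1
g(2) = mex{1} = 0
g(3) = mex{0} = 1
g(4) = mex{0,1} = 2
g(5) = mex{0,1,2} = 3
g(6) = mex{0,1,3} = 2
So g(6) = 2.
Grundy values for pile B (subtraction set {3, 5, 7}):
g(0) = mex{} = 0
g(1) = mex{} = 0
g(2) = mex{} = 0
g(3) = mex{0} = 1
g(4) = mex{0} = 1
g(5) = mex{0} = 1
g(6) = mex{0,1} = 2
g(7) = mex{0,1} = 2
g(8) = mex{0,1} = 2
g(9) = mex{0,1,2} = 3
g(10) = mex{1,2} = 0
g(11) = mex{1,2} = 0
g(12) = mex{1,2,3} = 0
g(13) = mex{0,2} = 1
g(14) = mex{0,2,3} = 1
So g(14) = 1.
Pile C is a plain Nim pile of size 11, so its Grundy value is 11.
The value of a disjunctive sum is the nim-sum of the parts.
Combined value = 2 XOR 1 XOR 11 = 8.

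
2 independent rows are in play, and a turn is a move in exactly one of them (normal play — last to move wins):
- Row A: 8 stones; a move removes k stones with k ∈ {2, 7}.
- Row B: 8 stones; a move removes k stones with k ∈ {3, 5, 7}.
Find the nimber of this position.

0

Grundy values for row A (subtraction set {2, 7}):
g(0) = mex{} = 0
g(1) = mex{} = 0
g(2) = mex{0} = 1
g(3) = mex{0} = 1
g(4) = mex{1} = 0
g(5) = mex{1} = 0
g(6) = mex{0} = 1
g(7) = mex{0} = 1
g(8) = mex{0,1} = 2
So g(8) = 2.
Build the Grundy sequence for row B with g(k) = mex{g(k−s) : s ∈ {3, 5, 7}, s ≤ k}:
g(0) = mex{} = 0
g(1) = mex{} = 0
g(2) = mex{} = 0
g(3) = mex{0} = 1
g(4) = mex{0} = 1
g(5) = mex{0} = 1
g(6) = mex{0,1} = 2
g(7) = mex{0,1} = 2
g(8) = mex{0,1} = 2
So g(8) = 2.
The value of a disjunctive sum is the nim-sum of the parts.
Combined value = 2 XOR 2 = 0.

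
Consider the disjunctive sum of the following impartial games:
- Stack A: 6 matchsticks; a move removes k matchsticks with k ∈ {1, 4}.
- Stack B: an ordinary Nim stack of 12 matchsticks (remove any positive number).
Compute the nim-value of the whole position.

13

Grundy values for stack A (subtraction set {1, 4}):
k:     0  1  2  3  4  5  6
g(k):  0  1  0  1  2  0  1
So g(6) = 1.
Stack B is a plain Nim stack of size 12, so its Grundy value is 12.
The value of a disjunctive sum is the nim-sum of the parts.
Combined value = 1 ⊕ 12 = 13.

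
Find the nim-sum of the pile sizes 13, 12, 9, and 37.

45

Bitwise XOR of the heap sizes:
  001101  (13)
  001100  (12)
  001001  (9)
  100101  (37)
  ------
  101101  (45)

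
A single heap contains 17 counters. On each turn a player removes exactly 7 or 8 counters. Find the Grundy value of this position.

0

Compute g(0), g(1), … for moves {7, 8}:
k:     0  1  2  3  4  5  6  7  8  9 10 11 12 13 14 15 16 17
g(k):  0  0  0  0  0  0  0  1  1  1  1  1  1  1  2  0  0  0
So g(17) = 0.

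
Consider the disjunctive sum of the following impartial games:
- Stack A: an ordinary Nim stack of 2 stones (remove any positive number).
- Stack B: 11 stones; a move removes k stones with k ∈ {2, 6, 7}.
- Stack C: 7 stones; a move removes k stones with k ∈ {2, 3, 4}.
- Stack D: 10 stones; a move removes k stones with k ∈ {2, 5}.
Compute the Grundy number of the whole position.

2

Stack A is a plain Nim stack of size 2, so its Grundy value is 2.
Grundy values for stack B (subtraction set {2, 6, 7}):
k:     0  1  2  3  4  5  6  7  8  9 10 11
g(k):  0  0  1  1  0  0  1  1  2  0  3  1
So g(11) = 1.
Build the Grundy sequence for stack C with g(k) = mex{g(k−s) : s ∈ {2, 3, 4}, s ≤ k}:
k:     0  1  2  3  4  5  6  7
g(k):  0  0  1  1  2  2  0  0
So g(7) = 0.
Grundy values for stack D (subtraction set {2, 5}):
k:     0  1  2  3  4  5  6  7  8  9 10
g(k):  0  0  1  1  0  2  1  0  0  1  1
So g(10) = 1.
The value of a disjunctive sum is the nim-sum of the parts.
Combined value = 2 ⊕ 1 ⊕ 0 ⊕ 1 = 2.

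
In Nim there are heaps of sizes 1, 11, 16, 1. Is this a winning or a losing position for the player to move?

Winning position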